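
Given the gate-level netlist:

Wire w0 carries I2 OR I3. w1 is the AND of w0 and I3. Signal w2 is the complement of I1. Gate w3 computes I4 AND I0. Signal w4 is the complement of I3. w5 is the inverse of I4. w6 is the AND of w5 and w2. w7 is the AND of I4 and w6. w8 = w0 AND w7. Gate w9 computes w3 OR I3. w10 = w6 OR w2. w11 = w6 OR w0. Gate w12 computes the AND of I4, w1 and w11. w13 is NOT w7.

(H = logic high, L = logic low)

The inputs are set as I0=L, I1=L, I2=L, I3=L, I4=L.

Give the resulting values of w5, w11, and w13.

w5 = H; w11 = H; w13 = H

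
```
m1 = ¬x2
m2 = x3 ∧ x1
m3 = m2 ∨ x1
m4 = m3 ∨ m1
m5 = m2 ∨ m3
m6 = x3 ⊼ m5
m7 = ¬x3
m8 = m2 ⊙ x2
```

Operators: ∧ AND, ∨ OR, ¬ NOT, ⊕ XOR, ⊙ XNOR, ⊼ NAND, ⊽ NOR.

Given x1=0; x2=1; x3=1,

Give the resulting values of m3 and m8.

m2 = x3 AND x1 = 1 AND 0 = 0
m3 = m2 OR x1 = 0 OR 0 = 0
m8 = m2 XNOR x2 = 0 XNOR 1 = 0

m3 = 0, m8 = 0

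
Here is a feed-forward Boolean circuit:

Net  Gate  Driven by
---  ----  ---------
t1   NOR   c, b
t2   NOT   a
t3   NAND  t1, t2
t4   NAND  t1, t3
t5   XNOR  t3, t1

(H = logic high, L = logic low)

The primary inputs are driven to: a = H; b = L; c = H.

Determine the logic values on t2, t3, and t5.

t1 = c NOR b = H NOR L = L
t2 = NOT a = NOT H = L
t3 = t1 NAND t2 = L NAND L = H
t5 = t3 XNOR t1 = H XNOR L = L

t2 = L; t3 = H; t5 = L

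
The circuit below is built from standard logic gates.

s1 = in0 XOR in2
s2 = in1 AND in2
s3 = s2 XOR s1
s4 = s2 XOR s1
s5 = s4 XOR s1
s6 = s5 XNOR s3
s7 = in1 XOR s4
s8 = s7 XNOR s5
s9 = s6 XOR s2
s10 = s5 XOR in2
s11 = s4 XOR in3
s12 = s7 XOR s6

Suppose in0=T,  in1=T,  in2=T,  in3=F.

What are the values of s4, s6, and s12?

s1 = in0 XOR in2 = T XOR T = F
s2 = in1 AND in2 = T AND T = T
s3 = s2 XOR s1 = T XOR F = T
s4 = s2 XOR s1 = T XOR F = T
s5 = s4 XOR s1 = T XOR F = T
s6 = s5 XNOR s3 = T XNOR T = T
s7 = in1 XOR s4 = T XOR T = F
s12 = s7 XOR s6 = F XOR T = T

s4 = T, s6 = T, s12 = T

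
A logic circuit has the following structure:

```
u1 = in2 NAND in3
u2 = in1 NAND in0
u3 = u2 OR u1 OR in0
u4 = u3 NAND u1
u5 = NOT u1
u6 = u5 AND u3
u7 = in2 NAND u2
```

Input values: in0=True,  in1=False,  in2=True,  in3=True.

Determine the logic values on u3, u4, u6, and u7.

u3 = True  u4 = True  u6 = True  u7 = False

u1 = in2 NAND in3 = True NAND True = False
u2 = in1 NAND in0 = False NAND True = True
u3 = u2 OR u1 OR in0 = True OR False OR True = True
u4 = u3 NAND u1 = True NAND False = True
u5 = NOT u1 = NOT False = True
u6 = u5 AND u3 = True AND True = True
u7 = in2 NAND u2 = True NAND True = False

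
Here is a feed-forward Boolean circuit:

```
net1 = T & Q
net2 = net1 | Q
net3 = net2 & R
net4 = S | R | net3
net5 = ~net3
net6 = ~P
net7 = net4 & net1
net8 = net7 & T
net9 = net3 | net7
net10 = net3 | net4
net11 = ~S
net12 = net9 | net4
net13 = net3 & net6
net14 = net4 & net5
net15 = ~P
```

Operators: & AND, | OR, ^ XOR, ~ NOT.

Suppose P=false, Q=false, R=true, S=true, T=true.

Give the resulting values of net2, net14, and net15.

net2 = false, net14 = true, net15 = true

net1 = T AND Q = true AND false = false
net2 = net1 OR Q = false OR false = false
net3 = net2 AND R = false AND true = false
net4 = S OR R OR net3 = true OR true OR false = true
net5 = NOT net3 = NOT false = true
net14 = net4 AND net5 = true AND true = true
net15 = NOT P = NOT false = true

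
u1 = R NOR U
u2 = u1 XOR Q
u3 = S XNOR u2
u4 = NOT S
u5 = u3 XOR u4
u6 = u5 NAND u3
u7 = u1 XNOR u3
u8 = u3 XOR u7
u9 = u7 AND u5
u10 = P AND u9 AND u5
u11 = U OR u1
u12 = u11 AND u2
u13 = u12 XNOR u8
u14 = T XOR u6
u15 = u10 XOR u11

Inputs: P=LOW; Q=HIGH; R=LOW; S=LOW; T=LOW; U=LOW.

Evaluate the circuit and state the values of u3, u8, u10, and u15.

u1 = R NOR U = LOW NOR LOW = HIGH
u2 = u1 XOR Q = HIGH XOR HIGH = LOW
u3 = S XNOR u2 = LOW XNOR LOW = HIGH
u4 = NOT S = NOT LOW = HIGH
u5 = u3 XOR u4 = HIGH XOR HIGH = LOW
u7 = u1 XNOR u3 = HIGH XNOR HIGH = HIGH
u8 = u3 XOR u7 = HIGH XOR HIGH = LOW
u9 = u7 AND u5 = HIGH AND LOW = LOW
u10 = P AND u9 AND u5 = LOW AND LOW AND LOW = LOW
u11 = U OR u1 = LOW OR HIGH = HIGH
u15 = u10 XOR u11 = LOW XOR HIGH = HIGH

u3 = HIGH; u8 = LOW; u10 = LOW; u15 = HIGH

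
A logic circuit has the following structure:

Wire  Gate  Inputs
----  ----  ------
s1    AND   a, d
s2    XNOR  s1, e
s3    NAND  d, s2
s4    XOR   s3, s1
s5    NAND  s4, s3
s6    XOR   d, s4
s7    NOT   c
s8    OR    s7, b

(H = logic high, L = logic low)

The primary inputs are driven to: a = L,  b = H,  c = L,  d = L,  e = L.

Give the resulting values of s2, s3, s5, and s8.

s2 = H, s3 = H, s5 = L, s8 = H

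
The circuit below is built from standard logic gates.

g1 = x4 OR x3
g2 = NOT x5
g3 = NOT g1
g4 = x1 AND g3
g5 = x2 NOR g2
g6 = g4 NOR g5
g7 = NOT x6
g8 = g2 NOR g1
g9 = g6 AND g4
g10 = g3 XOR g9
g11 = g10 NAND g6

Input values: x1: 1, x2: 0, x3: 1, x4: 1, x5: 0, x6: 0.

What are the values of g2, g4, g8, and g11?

g1 = x4 OR x3 = 1 OR 1 = 1
g2 = NOT x5 = NOT 0 = 1
g3 = NOT g1 = NOT 1 = 0
g4 = x1 AND g3 = 1 AND 0 = 0
g5 = x2 NOR g2 = 0 NOR 1 = 0
g6 = g4 NOR g5 = 0 NOR 0 = 1
g8 = g2 NOR g1 = 1 NOR 1 = 0
g9 = g6 AND g4 = 1 AND 0 = 0
g10 = g3 XOR g9 = 0 XOR 0 = 0
g11 = g10 NAND g6 = 0 NAND 1 = 1

g2 = 1, g4 = 0, g8 = 0, g11 = 1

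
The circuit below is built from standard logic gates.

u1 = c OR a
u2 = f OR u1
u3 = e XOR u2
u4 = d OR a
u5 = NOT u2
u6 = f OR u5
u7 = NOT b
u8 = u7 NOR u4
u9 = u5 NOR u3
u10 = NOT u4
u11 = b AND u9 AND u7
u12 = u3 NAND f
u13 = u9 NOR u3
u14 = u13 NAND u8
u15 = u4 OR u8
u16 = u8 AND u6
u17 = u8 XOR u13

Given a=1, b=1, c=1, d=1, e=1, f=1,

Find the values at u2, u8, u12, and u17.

u1 = c OR a = 1 OR 1 = 1
u2 = f OR u1 = 1 OR 1 = 1
u3 = e XOR u2 = 1 XOR 1 = 0
u4 = d OR a = 1 OR 1 = 1
u5 = NOT u2 = NOT 1 = 0
u7 = NOT b = NOT 1 = 0
u8 = u7 NOR u4 = 0 NOR 1 = 0
u9 = u5 NOR u3 = 0 NOR 0 = 1
u12 = u3 NAND f = 0 NAND 1 = 1
u13 = u9 NOR u3 = 1 NOR 0 = 0
u17 = u8 XOR u13 = 0 XOR 0 = 0

u2 = 1  u8 = 0  u12 = 1  u17 = 0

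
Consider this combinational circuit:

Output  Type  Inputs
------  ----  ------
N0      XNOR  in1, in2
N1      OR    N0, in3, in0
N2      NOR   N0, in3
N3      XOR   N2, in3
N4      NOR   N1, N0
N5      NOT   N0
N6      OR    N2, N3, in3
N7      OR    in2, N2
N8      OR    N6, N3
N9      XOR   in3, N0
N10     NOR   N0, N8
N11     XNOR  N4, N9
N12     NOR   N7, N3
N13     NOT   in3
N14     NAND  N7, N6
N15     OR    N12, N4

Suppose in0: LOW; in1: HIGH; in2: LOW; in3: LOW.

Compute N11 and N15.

N11 = LOW  N15 = HIGH

N0 = in1 XNOR in2 = HIGH XNOR LOW = LOW
N1 = N0 OR in3 OR in0 = LOW OR LOW OR LOW = LOW
N2 = N0 NOR in3 = LOW NOR LOW = HIGH
N3 = N2 XOR in3 = HIGH XOR LOW = HIGH
N4 = N1 NOR N0 = LOW NOR LOW = HIGH
N7 = in2 OR N2 = LOW OR HIGH = HIGH
N9 = in3 XOR N0 = LOW XOR LOW = LOW
N11 = N4 XNOR N9 = HIGH XNOR LOW = LOW
N12 = N7 NOR N3 = HIGH NOR HIGH = LOW
N15 = N12 OR N4 = LOW OR HIGH = HIGH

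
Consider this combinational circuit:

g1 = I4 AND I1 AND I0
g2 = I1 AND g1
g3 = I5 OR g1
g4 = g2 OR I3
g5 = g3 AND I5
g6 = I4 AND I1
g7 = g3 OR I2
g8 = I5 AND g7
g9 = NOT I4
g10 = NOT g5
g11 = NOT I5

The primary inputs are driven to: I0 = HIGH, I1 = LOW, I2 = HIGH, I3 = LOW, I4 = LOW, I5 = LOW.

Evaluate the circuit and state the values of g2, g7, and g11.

g2 = LOW; g7 = HIGH; g11 = HIGH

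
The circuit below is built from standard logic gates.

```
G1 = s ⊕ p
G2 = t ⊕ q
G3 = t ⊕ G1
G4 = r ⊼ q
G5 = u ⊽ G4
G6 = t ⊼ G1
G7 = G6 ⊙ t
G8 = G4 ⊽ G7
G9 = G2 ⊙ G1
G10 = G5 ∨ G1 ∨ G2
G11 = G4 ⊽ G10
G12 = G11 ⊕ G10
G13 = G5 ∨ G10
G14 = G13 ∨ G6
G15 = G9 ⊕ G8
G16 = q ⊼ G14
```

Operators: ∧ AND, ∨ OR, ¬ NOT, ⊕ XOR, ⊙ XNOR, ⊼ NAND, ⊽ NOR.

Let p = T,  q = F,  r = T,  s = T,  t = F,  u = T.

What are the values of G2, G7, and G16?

G1 = s XOR p = T XOR T = F
G2 = t XOR q = F XOR F = F
G4 = r NAND q = T NAND F = T
G5 = u NOR G4 = T NOR T = F
G6 = t NAND G1 = F NAND F = T
G7 = G6 XNOR t = T XNOR F = F
G10 = G5 OR G1 OR G2 = F OR F OR F = F
G13 = G5 OR G10 = F OR F = F
G14 = G13 OR G6 = F OR T = T
G16 = q NAND G14 = F NAND T = T

G2 = F, G7 = F, G16 = T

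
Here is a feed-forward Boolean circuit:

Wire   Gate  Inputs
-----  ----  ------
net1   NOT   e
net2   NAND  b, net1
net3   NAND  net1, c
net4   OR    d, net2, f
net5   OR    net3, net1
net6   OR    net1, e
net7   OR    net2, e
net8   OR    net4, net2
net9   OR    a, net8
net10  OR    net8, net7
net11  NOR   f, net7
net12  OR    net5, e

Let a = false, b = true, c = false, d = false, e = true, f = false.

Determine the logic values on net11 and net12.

net11 = false  net12 = true

net1 = NOT e = NOT true = false
net2 = b NAND net1 = true NAND false = true
net3 = net1 NAND c = false NAND false = true
net5 = net3 OR net1 = true OR false = true
net7 = net2 OR e = true OR true = true
net11 = f NOR net7 = false NOR true = false
net12 = net5 OR e = true OR true = true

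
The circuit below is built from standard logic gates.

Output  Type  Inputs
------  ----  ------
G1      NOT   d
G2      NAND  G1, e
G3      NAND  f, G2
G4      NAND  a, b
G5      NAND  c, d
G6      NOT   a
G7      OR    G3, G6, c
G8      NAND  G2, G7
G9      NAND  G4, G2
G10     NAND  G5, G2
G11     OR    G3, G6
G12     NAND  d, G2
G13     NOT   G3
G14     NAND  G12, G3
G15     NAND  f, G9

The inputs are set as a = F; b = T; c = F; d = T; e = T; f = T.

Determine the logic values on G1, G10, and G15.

G1 = F, G10 = F, G15 = T

G1 = NOT d = NOT T = F
G2 = G1 NAND e = F NAND T = T
G4 = a NAND b = F NAND T = T
G5 = c NAND d = F NAND T = T
G9 = G4 NAND G2 = T NAND T = F
G10 = G5 NAND G2 = T NAND T = F
G15 = f NAND G9 = T NAND F = T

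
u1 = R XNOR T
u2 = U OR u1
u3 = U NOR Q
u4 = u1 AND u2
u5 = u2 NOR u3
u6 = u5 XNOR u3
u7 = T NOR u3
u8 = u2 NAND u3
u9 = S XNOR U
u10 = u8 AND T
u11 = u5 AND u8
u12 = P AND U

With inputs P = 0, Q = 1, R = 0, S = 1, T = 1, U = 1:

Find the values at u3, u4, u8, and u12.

u3 = 0; u4 = 0; u8 = 1; u12 = 0

u1 = R XNOR T = 0 XNOR 1 = 0
u2 = U OR u1 = 1 OR 0 = 1
u3 = U NOR Q = 1 NOR 1 = 0
u4 = u1 AND u2 = 0 AND 1 = 0
u8 = u2 NAND u3 = 1 NAND 0 = 1
u12 = P AND U = 0 AND 1 = 0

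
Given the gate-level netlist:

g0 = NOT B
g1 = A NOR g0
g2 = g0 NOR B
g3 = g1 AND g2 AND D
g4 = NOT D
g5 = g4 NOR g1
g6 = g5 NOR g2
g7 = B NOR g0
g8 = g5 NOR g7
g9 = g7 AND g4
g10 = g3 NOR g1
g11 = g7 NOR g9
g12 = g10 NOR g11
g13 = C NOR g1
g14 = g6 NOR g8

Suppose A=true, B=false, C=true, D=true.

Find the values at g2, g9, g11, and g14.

g2 = false  g9 = false  g11 = true  g14 = true

g0 = NOT B = NOT false = true
g1 = A NOR g0 = true NOR true = false
g2 = g0 NOR B = true NOR false = false
g4 = NOT D = NOT true = false
g5 = g4 NOR g1 = false NOR false = true
g6 = g5 NOR g2 = true NOR false = false
g7 = B NOR g0 = false NOR true = false
g8 = g5 NOR g7 = true NOR false = false
g9 = g7 AND g4 = false AND false = false
g11 = g7 NOR g9 = false NOR false = true
g14 = g6 NOR g8 = false NOR false = true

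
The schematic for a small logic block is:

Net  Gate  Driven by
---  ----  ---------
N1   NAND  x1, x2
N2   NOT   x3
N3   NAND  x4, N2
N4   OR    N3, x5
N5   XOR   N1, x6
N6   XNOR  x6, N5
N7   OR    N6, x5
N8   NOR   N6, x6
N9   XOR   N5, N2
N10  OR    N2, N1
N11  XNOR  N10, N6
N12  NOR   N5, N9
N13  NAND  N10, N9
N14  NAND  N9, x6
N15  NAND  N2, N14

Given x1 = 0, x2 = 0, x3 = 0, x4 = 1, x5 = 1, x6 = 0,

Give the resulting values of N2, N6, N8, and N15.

N1 = x1 NAND x2 = 0 NAND 0 = 1
N2 = NOT x3 = NOT 0 = 1
N5 = N1 XOR x6 = 1 XOR 0 = 1
N6 = x6 XNOR N5 = 0 XNOR 1 = 0
N8 = N6 NOR x6 = 0 NOR 0 = 1
N9 = N5 XOR N2 = 1 XOR 1 = 0
N14 = N9 NAND x6 = 0 NAND 0 = 1
N15 = N2 NAND N14 = 1 NAND 1 = 0

N2 = 1  N6 = 0  N8 = 1  N15 = 0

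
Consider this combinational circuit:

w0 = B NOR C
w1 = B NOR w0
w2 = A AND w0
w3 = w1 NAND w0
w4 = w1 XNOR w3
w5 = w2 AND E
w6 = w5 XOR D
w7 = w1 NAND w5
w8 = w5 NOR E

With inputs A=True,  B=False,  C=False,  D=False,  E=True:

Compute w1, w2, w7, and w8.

w1 = False; w2 = True; w7 = True; w8 = False

w0 = B NOR C = False NOR False = True
w1 = B NOR w0 = False NOR True = False
w2 = A AND w0 = True AND True = True
w5 = w2 AND E = True AND True = True
w7 = w1 NAND w5 = False NAND True = True
w8 = w5 NOR E = True NOR True = False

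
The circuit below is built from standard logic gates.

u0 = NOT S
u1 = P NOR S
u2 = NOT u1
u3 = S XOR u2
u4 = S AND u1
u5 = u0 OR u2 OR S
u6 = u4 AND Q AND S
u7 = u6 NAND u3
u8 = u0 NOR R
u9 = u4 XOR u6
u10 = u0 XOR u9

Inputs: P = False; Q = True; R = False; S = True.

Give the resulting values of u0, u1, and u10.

u0 = False; u1 = False; u10 = False

u0 = NOT S = NOT True = False
u1 = P NOR S = False NOR True = False
u4 = S AND u1 = True AND False = False
u6 = u4 AND Q AND S = False AND True AND True = False
u9 = u4 XOR u6 = False XOR False = False
u10 = u0 XOR u9 = False XOR False = False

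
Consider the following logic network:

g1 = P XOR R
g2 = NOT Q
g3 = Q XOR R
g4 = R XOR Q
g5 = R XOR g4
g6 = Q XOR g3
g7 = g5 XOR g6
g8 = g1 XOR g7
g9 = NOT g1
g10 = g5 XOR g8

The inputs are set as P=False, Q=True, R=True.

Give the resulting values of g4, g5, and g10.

g1 = P XOR R = False XOR True = True
g3 = Q XOR R = True XOR True = False
g4 = R XOR Q = True XOR True = False
g5 = R XOR g4 = True XOR False = True
g6 = Q XOR g3 = True XOR False = True
g7 = g5 XOR g6 = True XOR True = False
g8 = g1 XOR g7 = True XOR False = True
g10 = g5 XOR g8 = True XOR True = False

g4 = False; g5 = True; g10 = False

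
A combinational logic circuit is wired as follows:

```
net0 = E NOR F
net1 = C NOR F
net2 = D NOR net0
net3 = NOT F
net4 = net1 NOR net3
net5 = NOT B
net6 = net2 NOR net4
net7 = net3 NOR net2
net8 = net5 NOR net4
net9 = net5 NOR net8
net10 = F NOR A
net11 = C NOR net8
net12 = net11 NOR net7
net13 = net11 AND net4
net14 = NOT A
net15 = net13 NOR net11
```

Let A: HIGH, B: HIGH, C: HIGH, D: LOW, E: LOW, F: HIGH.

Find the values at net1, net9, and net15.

net1 = LOW  net9 = HIGH  net15 = HIGH

net1 = C NOR F = HIGH NOR HIGH = LOW
net3 = NOT F = NOT HIGH = LOW
net4 = net1 NOR net3 = LOW NOR LOW = HIGH
net5 = NOT B = NOT HIGH = LOW
net8 = net5 NOR net4 = LOW NOR HIGH = LOW
net9 = net5 NOR net8 = LOW NOR LOW = HIGH
net11 = C NOR net8 = HIGH NOR LOW = LOW
net13 = net11 AND net4 = LOW AND HIGH = LOW
net15 = net13 NOR net11 = LOW NOR LOW = HIGH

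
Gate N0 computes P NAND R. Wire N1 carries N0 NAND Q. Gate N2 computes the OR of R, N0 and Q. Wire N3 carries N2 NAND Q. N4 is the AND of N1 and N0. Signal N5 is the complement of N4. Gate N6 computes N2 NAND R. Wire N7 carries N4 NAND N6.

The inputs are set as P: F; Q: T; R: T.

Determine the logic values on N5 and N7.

N5 = T  N7 = T

N0 = P NAND R = F NAND T = T
N1 = N0 NAND Q = T NAND T = F
N2 = R OR N0 OR Q = T OR T OR T = T
N4 = N1 AND N0 = F AND T = F
N5 = NOT N4 = NOT F = T
N6 = N2 NAND R = T NAND T = F
N7 = N4 NAND N6 = F NAND F = T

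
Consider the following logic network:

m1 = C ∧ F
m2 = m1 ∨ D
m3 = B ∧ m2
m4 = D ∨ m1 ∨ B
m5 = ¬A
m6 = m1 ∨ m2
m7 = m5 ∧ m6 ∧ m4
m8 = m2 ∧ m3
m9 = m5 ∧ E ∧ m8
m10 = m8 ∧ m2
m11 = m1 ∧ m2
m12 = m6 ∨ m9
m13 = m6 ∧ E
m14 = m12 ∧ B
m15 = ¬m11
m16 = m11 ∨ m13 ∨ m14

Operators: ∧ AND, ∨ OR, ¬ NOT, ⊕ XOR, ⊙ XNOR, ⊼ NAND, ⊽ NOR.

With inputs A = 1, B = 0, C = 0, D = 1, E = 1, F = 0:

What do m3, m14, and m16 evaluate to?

m3 = 0  m14 = 0  m16 = 1

m1 = C AND F = 0 AND 0 = 0
m2 = m1 OR D = 0 OR 1 = 1
m3 = B AND m2 = 0 AND 1 = 0
m5 = NOT A = NOT 1 = 0
m6 = m1 OR m2 = 0 OR 1 = 1
m8 = m2 AND m3 = 1 AND 0 = 0
m9 = m5 AND E AND m8 = 0 AND 1 AND 0 = 0
m11 = m1 AND m2 = 0 AND 1 = 0
m12 = m6 OR m9 = 1 OR 0 = 1
m13 = m6 AND E = 1 AND 1 = 1
m14 = m12 AND B = 1 AND 0 = 0
m16 = m11 OR m13 OR m14 = 0 OR 1 OR 0 = 1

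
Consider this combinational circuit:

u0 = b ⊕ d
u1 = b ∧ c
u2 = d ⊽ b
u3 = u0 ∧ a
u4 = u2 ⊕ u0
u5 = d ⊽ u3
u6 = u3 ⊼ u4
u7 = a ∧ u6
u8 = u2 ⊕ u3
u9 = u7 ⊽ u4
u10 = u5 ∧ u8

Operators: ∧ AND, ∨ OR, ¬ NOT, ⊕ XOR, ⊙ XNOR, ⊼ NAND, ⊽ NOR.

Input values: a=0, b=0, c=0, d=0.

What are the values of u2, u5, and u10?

u2 = 1, u5 = 1, u10 = 1

u0 = b XOR d = 0 XOR 0 = 0
u2 = d NOR b = 0 NOR 0 = 1
u3 = u0 AND a = 0 AND 0 = 0
u5 = d NOR u3 = 0 NOR 0 = 1
u8 = u2 XOR u3 = 1 XOR 0 = 1
u10 = u5 AND u8 = 1 AND 1 = 1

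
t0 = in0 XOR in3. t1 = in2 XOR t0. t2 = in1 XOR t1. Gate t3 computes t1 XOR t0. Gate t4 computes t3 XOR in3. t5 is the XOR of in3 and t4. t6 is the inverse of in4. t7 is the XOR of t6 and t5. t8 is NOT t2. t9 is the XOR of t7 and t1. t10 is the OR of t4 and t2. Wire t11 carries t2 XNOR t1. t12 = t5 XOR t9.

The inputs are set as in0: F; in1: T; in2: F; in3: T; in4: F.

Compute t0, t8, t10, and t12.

t0 = T, t8 = T, t10 = T, t12 = F

t0 = in0 XOR in3 = F XOR T = T
t1 = in2 XOR t0 = F XOR T = T
t2 = in1 XOR t1 = T XOR T = F
t3 = t1 XOR t0 = T XOR T = F
t4 = t3 XOR in3 = F XOR T = T
t5 = in3 XOR t4 = T XOR T = F
t6 = NOT in4 = NOT F = T
t7 = t6 XOR t5 = T XOR F = T
t8 = NOT t2 = NOT F = T
t9 = t7 XOR t1 = T XOR T = F
t10 = t4 OR t2 = T OR F = T
t12 = t5 XOR t9 = F XOR F = F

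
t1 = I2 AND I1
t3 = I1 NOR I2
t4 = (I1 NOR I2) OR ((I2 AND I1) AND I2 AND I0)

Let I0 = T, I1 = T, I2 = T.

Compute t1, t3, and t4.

t1 = T  t3 = F  t4 = T

t1 = T AND T = T
t3 = T NOR T = F
t4 = (T NOR T) OR ((T AND T) AND T AND T) = T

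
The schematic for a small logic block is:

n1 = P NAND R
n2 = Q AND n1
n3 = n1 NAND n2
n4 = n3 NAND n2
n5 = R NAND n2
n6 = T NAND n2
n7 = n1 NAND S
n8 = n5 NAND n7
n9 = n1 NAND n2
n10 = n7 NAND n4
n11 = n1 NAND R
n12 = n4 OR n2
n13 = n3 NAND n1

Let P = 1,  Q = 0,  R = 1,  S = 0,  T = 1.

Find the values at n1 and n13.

n1 = 0  n13 = 1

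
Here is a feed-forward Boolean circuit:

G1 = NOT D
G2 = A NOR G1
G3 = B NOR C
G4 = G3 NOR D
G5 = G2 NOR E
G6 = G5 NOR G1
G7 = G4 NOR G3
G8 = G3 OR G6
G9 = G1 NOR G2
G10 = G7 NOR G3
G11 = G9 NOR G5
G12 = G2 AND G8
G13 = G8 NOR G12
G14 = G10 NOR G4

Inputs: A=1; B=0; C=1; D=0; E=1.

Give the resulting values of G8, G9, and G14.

G8 = 0, G9 = 0, G14 = 0

G1 = NOT D = NOT 0 = 1
G2 = A NOR G1 = 1 NOR 1 = 0
G3 = B NOR C = 0 NOR 1 = 0
G4 = G3 NOR D = 0 NOR 0 = 1
G5 = G2 NOR E = 0 NOR 1 = 0
G6 = G5 NOR G1 = 0 NOR 1 = 0
G7 = G4 NOR G3 = 1 NOR 0 = 0
G8 = G3 OR G6 = 0 OR 0 = 0
G9 = G1 NOR G2 = 1 NOR 0 = 0
G10 = G7 NOR G3 = 0 NOR 0 = 1
G14 = G10 NOR G4 = 1 NOR 1 = 0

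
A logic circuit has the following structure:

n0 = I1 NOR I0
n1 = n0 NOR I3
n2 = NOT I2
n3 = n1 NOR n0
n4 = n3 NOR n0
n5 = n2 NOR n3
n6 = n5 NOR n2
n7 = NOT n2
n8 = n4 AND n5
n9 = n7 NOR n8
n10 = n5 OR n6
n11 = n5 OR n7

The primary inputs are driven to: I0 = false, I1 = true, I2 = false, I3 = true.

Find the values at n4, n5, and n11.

n4 = false; n5 = false; n11 = false

n0 = I1 NOR I0 = true NOR false = false
n1 = n0 NOR I3 = false NOR true = false
n2 = NOT I2 = NOT false = true
n3 = n1 NOR n0 = false NOR false = true
n4 = n3 NOR n0 = true NOR false = false
n5 = n2 NOR n3 = true NOR true = false
n7 = NOT n2 = NOT true = false
n11 = n5 OR n7 = false OR false = false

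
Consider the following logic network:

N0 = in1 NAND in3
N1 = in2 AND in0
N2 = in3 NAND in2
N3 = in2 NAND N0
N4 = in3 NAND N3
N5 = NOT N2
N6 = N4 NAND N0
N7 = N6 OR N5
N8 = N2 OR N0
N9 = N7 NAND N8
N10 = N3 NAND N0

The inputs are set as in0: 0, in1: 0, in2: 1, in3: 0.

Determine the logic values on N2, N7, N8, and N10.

N2 = 1, N7 = 0, N8 = 1, N10 = 1

N0 = in1 NAND in3 = 0 NAND 0 = 1
N2 = in3 NAND in2 = 0 NAND 1 = 1
N3 = in2 NAND N0 = 1 NAND 1 = 0
N4 = in3 NAND N3 = 0 NAND 0 = 1
N5 = NOT N2 = NOT 1 = 0
N6 = N4 NAND N0 = 1 NAND 1 = 0
N7 = N6 OR N5 = 0 OR 0 = 0
N8 = N2 OR N0 = 1 OR 1 = 1
N10 = N3 NAND N0 = 0 NAND 1 = 1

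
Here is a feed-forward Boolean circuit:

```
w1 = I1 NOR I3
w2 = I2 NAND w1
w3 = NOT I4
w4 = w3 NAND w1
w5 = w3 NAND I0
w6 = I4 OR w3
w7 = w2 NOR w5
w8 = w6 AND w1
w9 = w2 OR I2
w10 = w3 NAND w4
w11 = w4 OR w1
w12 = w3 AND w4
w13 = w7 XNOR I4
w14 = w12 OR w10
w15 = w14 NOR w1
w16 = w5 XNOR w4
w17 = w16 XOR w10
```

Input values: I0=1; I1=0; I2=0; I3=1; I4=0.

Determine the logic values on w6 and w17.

w6 = 1, w17 = 0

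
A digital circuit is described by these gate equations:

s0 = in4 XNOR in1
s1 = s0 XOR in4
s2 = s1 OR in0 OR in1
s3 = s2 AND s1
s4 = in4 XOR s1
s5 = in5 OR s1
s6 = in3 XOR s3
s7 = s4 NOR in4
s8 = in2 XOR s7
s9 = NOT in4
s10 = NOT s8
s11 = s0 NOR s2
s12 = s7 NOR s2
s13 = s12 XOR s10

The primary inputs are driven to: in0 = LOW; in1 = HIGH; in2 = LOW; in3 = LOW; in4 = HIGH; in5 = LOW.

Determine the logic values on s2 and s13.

s2 = HIGH; s13 = HIGH

s0 = in4 XNOR in1 = HIGH XNOR HIGH = HIGH
s1 = s0 XOR in4 = HIGH XOR HIGH = LOW
s2 = s1 OR in0 OR in1 = LOW OR LOW OR HIGH = HIGH
s4 = in4 XOR s1 = HIGH XOR LOW = HIGH
s7 = s4 NOR in4 = HIGH NOR HIGH = LOW
s8 = in2 XOR s7 = LOW XOR LOW = LOW
s10 = NOT s8 = NOT LOW = HIGH
s12 = s7 NOR s2 = LOW NOR HIGH = LOW
s13 = s12 XOR s10 = LOW XOR HIGH = HIGH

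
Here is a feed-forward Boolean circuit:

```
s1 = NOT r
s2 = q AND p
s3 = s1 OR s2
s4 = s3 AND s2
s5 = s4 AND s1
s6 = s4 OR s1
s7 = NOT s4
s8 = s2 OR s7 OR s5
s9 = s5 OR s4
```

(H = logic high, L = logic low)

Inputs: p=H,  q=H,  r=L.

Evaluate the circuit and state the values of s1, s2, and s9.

s1 = H, s2 = H, s9 = H

s1 = NOT r = NOT L = H
s2 = q AND p = H AND H = H
s3 = s1 OR s2 = H OR H = H
s4 = s3 AND s2 = H AND H = H
s5 = s4 AND s1 = H AND H = H
s9 = s5 OR s4 = H OR H = H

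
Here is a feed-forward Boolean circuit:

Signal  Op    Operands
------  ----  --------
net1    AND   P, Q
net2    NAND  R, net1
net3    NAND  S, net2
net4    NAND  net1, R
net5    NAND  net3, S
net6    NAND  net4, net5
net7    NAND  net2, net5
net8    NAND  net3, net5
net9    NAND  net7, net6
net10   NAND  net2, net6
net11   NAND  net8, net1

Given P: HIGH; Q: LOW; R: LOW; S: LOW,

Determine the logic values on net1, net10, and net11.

net1 = P AND Q = HIGH AND LOW = LOW
net2 = R NAND net1 = LOW NAND LOW = HIGH
net3 = S NAND net2 = LOW NAND HIGH = HIGH
net4 = net1 NAND R = LOW NAND LOW = HIGH
net5 = net3 NAND S = HIGH NAND LOW = HIGH
net6 = net4 NAND net5 = HIGH NAND HIGH = LOW
net8 = net3 NAND net5 = HIGH NAND HIGH = LOW
net10 = net2 NAND net6 = HIGH NAND LOW = HIGH
net11 = net8 NAND net1 = LOW NAND LOW = HIGH

net1 = LOW; net10 = HIGH; net11 = HIGH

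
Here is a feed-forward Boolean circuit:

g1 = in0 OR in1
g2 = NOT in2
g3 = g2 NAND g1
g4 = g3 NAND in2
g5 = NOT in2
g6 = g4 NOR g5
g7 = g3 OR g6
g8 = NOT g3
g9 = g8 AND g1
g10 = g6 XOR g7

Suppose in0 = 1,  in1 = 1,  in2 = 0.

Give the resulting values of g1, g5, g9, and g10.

g1 = 1, g5 = 1, g9 = 1, g10 = 0

g1 = in0 OR in1 = 1 OR 1 = 1
g2 = NOT in2 = NOT 0 = 1
g3 = g2 NAND g1 = 1 NAND 1 = 0
g4 = g3 NAND in2 = 0 NAND 0 = 1
g5 = NOT in2 = NOT 0 = 1
g6 = g4 NOR g5 = 1 NOR 1 = 0
g7 = g3 OR g6 = 0 OR 0 = 0
g8 = NOT g3 = NOT 0 = 1
g9 = g8 AND g1 = 1 AND 1 = 1
g10 = g6 XOR g7 = 0 XOR 0 = 0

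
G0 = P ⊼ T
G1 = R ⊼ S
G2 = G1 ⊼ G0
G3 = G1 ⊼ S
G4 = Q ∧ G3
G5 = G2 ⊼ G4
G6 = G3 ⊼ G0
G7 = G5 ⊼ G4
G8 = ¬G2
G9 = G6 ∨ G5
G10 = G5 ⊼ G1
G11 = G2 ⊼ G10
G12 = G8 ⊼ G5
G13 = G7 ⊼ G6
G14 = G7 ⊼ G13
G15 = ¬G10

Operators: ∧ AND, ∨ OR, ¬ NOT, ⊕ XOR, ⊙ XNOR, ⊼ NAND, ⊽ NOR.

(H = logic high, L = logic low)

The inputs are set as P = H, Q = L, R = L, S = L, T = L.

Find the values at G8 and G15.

G8 = H  G15 = H

G0 = P NAND T = H NAND L = H
G1 = R NAND S = L NAND L = H
G2 = G1 NAND G0 = H NAND H = L
G3 = G1 NAND S = H NAND L = H
G4 = Q AND G3 = L AND H = L
G5 = G2 NAND G4 = L NAND L = H
G8 = NOT G2 = NOT L = H
G10 = G5 NAND G1 = H NAND H = L
G15 = NOT G10 = NOT L = H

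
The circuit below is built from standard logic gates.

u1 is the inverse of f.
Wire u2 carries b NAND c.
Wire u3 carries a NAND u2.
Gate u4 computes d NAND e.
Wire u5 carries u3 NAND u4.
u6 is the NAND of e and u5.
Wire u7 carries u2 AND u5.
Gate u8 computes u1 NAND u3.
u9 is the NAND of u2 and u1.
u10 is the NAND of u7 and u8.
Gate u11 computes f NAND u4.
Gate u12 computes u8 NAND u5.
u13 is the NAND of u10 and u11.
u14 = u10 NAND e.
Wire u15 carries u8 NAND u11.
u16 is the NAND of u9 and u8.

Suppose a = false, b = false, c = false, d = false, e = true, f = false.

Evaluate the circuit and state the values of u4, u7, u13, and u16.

u4 = true, u7 = false, u13 = false, u16 = true

u1 = NOT f = NOT false = true
u2 = b NAND c = false NAND false = true
u3 = a NAND u2 = false NAND true = true
u4 = d NAND e = false NAND true = true
u5 = u3 NAND u4 = true NAND true = false
u7 = u2 AND u5 = true AND false = false
u8 = u1 NAND u3 = true NAND true = false
u9 = u2 NAND u1 = true NAND true = false
u10 = u7 NAND u8 = false NAND false = true
u11 = f NAND u4 = false NAND true = true
u13 = u10 NAND u11 = true NAND true = false
u16 = u9 NAND u8 = false NAND false = true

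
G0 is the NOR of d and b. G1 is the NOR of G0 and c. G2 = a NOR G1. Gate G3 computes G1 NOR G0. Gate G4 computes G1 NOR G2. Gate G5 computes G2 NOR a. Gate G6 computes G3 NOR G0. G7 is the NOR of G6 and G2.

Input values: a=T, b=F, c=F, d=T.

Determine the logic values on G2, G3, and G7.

G0 = d NOR b = T NOR F = F
G1 = G0 NOR c = F NOR F = T
G2 = a NOR G1 = T NOR T = F
G3 = G1 NOR G0 = T NOR F = F
G6 = G3 NOR G0 = F NOR F = T
G7 = G6 NOR G2 = T NOR F = F

G2 = F  G3 = F  G7 = F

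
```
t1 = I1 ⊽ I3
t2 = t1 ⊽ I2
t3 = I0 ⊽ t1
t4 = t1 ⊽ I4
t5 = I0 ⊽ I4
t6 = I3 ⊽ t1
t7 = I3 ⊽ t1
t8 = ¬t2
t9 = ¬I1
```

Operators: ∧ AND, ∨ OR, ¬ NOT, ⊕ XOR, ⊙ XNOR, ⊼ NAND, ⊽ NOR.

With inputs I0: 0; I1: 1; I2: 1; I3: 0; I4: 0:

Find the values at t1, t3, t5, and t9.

t1 = 0  t3 = 1  t5 = 1  t9 = 0

t1 = I1 NOR I3 = 1 NOR 0 = 0
t3 = I0 NOR t1 = 0 NOR 0 = 1
t5 = I0 NOR I4 = 0 NOR 0 = 1
t9 = NOT I1 = NOT 1 = 0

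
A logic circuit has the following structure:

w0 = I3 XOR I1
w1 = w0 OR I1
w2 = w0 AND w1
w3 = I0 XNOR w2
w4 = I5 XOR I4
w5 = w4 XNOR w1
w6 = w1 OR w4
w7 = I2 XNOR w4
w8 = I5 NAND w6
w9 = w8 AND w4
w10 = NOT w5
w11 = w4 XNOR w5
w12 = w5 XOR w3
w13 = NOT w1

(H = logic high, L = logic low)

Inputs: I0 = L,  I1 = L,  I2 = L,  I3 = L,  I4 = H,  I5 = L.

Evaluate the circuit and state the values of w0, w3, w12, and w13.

w0 = L, w3 = H, w12 = H, w13 = H

w0 = I3 XOR I1 = L XOR L = L
w1 = w0 OR I1 = L OR L = L
w2 = w0 AND w1 = L AND L = L
w3 = I0 XNOR w2 = L XNOR L = H
w4 = I5 XOR I4 = L XOR H = H
w5 = w4 XNOR w1 = H XNOR L = L
w12 = w5 XOR w3 = L XOR H = H
w13 = NOT w1 = NOT L = H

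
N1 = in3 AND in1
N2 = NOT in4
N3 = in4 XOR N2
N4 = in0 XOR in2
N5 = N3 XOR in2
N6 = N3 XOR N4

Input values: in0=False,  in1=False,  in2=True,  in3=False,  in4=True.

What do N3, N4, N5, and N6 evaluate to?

N2 = NOT in4 = NOT True = False
N3 = in4 XOR N2 = True XOR False = True
N4 = in0 XOR in2 = False XOR True = True
N5 = N3 XOR in2 = True XOR True = False
N6 = N3 XOR N4 = True XOR True = False

N3 = True  N4 = True  N5 = False  N6 = False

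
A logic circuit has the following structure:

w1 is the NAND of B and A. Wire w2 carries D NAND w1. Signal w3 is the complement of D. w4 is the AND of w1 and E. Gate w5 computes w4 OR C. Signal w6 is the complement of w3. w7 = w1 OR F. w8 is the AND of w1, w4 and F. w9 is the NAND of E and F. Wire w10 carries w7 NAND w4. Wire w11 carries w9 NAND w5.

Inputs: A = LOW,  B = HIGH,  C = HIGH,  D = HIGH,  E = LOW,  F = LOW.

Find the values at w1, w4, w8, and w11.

w1 = HIGH; w4 = LOW; w8 = LOW; w11 = LOW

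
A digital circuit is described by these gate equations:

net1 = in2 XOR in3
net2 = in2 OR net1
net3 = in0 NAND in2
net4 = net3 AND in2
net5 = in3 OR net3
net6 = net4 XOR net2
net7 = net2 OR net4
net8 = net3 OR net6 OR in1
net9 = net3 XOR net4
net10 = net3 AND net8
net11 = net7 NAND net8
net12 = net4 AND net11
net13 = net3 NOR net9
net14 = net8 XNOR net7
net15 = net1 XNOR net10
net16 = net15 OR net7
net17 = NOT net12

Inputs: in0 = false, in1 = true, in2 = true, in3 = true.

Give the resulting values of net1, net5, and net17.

net1 = false  net5 = true  net17 = true

net1 = in2 XOR in3 = true XOR true = false
net2 = in2 OR net1 = true OR false = true
net3 = in0 NAND in2 = false NAND true = true
net4 = net3 AND in2 = true AND true = true
net5 = in3 OR net3 = true OR true = true
net6 = net4 XOR net2 = true XOR true = false
net7 = net2 OR net4 = true OR true = true
net8 = net3 OR net6 OR in1 = true OR false OR true = true
net11 = net7 NAND net8 = true NAND true = false
net12 = net4 AND net11 = true AND false = false
net17 = NOT net12 = NOT false = true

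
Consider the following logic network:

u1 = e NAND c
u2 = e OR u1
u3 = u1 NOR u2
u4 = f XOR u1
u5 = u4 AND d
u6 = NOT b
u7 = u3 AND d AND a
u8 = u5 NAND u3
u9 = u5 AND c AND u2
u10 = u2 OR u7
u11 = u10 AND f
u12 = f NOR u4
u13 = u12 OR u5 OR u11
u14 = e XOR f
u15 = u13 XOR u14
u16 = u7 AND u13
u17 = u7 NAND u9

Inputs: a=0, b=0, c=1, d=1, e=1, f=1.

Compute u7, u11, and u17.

u7 = 0; u11 = 1; u17 = 1

u1 = e NAND c = 1 NAND 1 = 0
u2 = e OR u1 = 1 OR 0 = 1
u3 = u1 NOR u2 = 0 NOR 1 = 0
u4 = f XOR u1 = 1 XOR 0 = 1
u5 = u4 AND d = 1 AND 1 = 1
u7 = u3 AND d AND a = 0 AND 1 AND 0 = 0
u9 = u5 AND c AND u2 = 1 AND 1 AND 1 = 1
u10 = u2 OR u7 = 1 OR 0 = 1
u11 = u10 AND f = 1 AND 1 = 1
u17 = u7 NAND u9 = 0 NAND 1 = 1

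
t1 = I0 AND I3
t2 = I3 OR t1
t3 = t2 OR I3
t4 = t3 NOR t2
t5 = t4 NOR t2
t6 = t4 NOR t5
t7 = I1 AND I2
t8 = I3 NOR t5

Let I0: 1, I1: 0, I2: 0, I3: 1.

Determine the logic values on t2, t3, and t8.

t2 = 1, t3 = 1, t8 = 0

t1 = I0 AND I3 = 1 AND 1 = 1
t2 = I3 OR t1 = 1 OR 1 = 1
t3 = t2 OR I3 = 1 OR 1 = 1
t4 = t3 NOR t2 = 1 NOR 1 = 0
t5 = t4 NOR t2 = 0 NOR 1 = 0
t8 = I3 NOR t5 = 1 NOR 0 = 0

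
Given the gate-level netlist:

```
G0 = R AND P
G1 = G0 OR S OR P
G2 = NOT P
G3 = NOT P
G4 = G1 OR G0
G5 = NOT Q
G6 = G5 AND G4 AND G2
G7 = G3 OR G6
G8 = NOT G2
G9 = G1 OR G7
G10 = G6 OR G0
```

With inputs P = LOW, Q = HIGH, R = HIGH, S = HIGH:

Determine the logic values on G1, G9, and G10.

G1 = HIGH  G9 = HIGH  G10 = LOW

G0 = R AND P = HIGH AND LOW = LOW
G1 = G0 OR S OR P = LOW OR HIGH OR LOW = HIGH
G2 = NOT P = NOT LOW = HIGH
G3 = NOT P = NOT LOW = HIGH
G4 = G1 OR G0 = HIGH OR LOW = HIGH
G5 = NOT Q = NOT HIGH = LOW
G6 = G5 AND G4 AND G2 = LOW AND HIGH AND HIGH = LOW
G7 = G3 OR G6 = HIGH OR LOW = HIGH
G9 = G1 OR G7 = HIGH OR HIGH = HIGH
G10 = G6 OR G0 = LOW OR LOW = LOW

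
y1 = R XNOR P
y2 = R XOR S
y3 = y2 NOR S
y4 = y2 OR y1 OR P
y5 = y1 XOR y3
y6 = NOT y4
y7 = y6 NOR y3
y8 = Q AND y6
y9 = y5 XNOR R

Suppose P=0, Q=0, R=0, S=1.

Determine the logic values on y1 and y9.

y1 = 1  y9 = 0

y1 = R XNOR P = 0 XNOR 0 = 1
y2 = R XOR S = 0 XOR 1 = 1
y3 = y2 NOR S = 1 NOR 1 = 0
y5 = y1 XOR y3 = 1 XOR 0 = 1
y9 = y5 XNOR R = 1 XNOR 0 = 0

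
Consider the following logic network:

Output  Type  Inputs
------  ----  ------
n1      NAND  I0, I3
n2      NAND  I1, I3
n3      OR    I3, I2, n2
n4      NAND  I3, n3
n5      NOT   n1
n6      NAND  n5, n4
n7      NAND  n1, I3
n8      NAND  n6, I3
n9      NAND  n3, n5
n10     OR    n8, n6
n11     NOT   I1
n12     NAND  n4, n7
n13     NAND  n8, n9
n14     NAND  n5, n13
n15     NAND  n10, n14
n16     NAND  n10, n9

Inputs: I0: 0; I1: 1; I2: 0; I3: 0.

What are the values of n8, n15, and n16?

n8 = 1, n15 = 0, n16 = 0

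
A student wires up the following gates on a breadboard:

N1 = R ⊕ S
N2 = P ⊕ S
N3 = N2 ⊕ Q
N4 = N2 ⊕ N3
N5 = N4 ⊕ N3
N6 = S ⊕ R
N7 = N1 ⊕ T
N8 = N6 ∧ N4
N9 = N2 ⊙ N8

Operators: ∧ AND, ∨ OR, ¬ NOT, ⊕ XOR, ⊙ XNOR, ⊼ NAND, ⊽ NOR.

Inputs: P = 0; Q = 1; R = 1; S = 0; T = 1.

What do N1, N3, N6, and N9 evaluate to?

N1 = R XOR S = 1 XOR 0 = 1
N2 = P XOR S = 0 XOR 0 = 0
N3 = N2 XOR Q = 0 XOR 1 = 1
N4 = N2 XOR N3 = 0 XOR 1 = 1
N6 = S XOR R = 0 XOR 1 = 1
N8 = N6 AND N4 = 1 AND 1 = 1
N9 = N2 XNOR N8 = 0 XNOR 1 = 0

N1 = 1  N3 = 1  N6 = 1  N9 = 0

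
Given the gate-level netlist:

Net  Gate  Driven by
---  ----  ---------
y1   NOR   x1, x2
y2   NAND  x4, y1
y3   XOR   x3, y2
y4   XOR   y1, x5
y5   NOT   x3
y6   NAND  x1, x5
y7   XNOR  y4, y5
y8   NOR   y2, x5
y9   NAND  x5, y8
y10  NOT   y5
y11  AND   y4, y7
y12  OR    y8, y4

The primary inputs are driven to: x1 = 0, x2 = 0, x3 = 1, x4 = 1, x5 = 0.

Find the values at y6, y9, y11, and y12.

y1 = x1 NOR x2 = 0 NOR 0 = 1
y2 = x4 NAND y1 = 1 NAND 1 = 0
y4 = y1 XOR x5 = 1 XOR 0 = 1
y5 = NOT x3 = NOT 1 = 0
y6 = x1 NAND x5 = 0 NAND 0 = 1
y7 = y4 XNOR y5 = 1 XNOR 0 = 0
y8 = y2 NOR x5 = 0 NOR 0 = 1
y9 = x5 NAND y8 = 0 NAND 1 = 1
y11 = y4 AND y7 = 1 AND 0 = 0
y12 = y8 OR y4 = 1 OR 1 = 1

y6 = 1  y9 = 1  y11 = 0  y12 = 1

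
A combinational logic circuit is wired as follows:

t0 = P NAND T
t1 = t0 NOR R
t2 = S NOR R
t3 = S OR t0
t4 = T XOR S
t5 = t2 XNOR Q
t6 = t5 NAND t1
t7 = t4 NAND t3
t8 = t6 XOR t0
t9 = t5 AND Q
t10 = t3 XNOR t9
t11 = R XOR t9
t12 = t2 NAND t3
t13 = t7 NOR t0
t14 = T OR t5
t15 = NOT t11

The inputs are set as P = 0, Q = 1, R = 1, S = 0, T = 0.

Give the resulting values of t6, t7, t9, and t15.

t6 = 1, t7 = 1, t9 = 0, t15 = 0

t0 = P NAND T = 0 NAND 0 = 1
t1 = t0 NOR R = 1 NOR 1 = 0
t2 = S NOR R = 0 NOR 1 = 0
t3 = S OR t0 = 0 OR 1 = 1
t4 = T XOR S = 0 XOR 0 = 0
t5 = t2 XNOR Q = 0 XNOR 1 = 0
t6 = t5 NAND t1 = 0 NAND 0 = 1
t7 = t4 NAND t3 = 0 NAND 1 = 1
t9 = t5 AND Q = 0 AND 1 = 0
t11 = R XOR t9 = 1 XOR 0 = 1
t15 = NOT t11 = NOT 1 = 0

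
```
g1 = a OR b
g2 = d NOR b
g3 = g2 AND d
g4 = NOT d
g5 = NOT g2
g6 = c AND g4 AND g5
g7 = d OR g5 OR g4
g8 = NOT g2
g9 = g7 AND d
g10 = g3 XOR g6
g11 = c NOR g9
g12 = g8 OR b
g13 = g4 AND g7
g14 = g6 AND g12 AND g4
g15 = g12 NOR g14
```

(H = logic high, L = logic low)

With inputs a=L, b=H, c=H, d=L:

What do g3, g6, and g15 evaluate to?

g2 = d NOR b = L NOR H = L
g3 = g2 AND d = L AND L = L
g4 = NOT d = NOT L = H
g5 = NOT g2 = NOT L = H
g6 = c AND g4 AND g5 = H AND H AND H = H
g8 = NOT g2 = NOT L = H
g12 = g8 OR b = H OR H = H
g14 = g6 AND g12 AND g4 = H AND H AND H = H
g15 = g12 NOR g14 = H NOR H = L

g3 = L  g6 = H  g15 = L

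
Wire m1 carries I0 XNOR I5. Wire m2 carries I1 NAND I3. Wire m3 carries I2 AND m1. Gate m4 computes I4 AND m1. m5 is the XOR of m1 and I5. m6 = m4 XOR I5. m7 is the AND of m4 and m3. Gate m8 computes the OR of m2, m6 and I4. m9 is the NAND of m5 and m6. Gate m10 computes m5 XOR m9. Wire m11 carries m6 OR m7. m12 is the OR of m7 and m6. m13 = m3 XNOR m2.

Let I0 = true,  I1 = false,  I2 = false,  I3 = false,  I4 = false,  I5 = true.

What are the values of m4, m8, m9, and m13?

m1 = I0 XNOR I5 = true XNOR true = true
m2 = I1 NAND I3 = false NAND false = true
m3 = I2 AND m1 = false AND true = false
m4 = I4 AND m1 = false AND true = false
m5 = m1 XOR I5 = true XOR true = false
m6 = m4 XOR I5 = false XOR true = true
m8 = m2 OR m6 OR I4 = true OR true OR false = true
m9 = m5 NAND m6 = false NAND true = true
m13 = m3 XNOR m2 = false XNOR true = false

m4 = false  m8 = true  m9 = true  m13 = false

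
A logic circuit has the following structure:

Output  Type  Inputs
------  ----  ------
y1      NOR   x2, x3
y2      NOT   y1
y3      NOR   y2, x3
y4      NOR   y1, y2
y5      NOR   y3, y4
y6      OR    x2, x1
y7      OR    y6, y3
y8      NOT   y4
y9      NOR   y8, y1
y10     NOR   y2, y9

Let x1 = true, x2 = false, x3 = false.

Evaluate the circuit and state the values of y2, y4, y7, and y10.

y2 = false  y4 = false  y7 = true  y10 = true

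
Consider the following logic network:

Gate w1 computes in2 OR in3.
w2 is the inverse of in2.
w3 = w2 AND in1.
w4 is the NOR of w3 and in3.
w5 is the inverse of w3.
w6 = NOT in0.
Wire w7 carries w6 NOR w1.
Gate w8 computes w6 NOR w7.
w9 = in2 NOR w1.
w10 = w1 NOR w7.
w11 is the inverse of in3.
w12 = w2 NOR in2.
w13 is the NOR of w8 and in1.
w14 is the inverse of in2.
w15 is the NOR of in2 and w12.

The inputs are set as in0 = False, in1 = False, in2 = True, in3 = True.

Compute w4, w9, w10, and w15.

w4 = False  w9 = False  w10 = False  w15 = False

w1 = in2 OR in3 = True OR True = True
w2 = NOT in2 = NOT True = False
w3 = w2 AND in1 = False AND False = False
w4 = w3 NOR in3 = False NOR True = False
w6 = NOT in0 = NOT False = True
w7 = w6 NOR w1 = True NOR True = False
w9 = in2 NOR w1 = True NOR True = False
w10 = w1 NOR w7 = True NOR False = False
w12 = w2 NOR in2 = False NOR True = False
w15 = in2 NOR w12 = True NOR False = False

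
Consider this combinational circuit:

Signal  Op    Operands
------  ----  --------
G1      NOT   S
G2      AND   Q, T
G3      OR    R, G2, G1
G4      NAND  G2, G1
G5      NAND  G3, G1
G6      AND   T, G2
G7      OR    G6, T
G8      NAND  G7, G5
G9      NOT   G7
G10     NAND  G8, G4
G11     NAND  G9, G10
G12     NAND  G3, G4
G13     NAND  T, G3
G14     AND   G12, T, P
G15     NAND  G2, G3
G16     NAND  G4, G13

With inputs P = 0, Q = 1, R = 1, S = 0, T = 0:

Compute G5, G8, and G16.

G1 = NOT S = NOT 0 = 1
G2 = Q AND T = 1 AND 0 = 0
G3 = R OR G2 OR G1 = 1 OR 0 OR 1 = 1
G4 = G2 NAND G1 = 0 NAND 1 = 1
G5 = G3 NAND G1 = 1 NAND 1 = 0
G6 = T AND G2 = 0 AND 0 = 0
G7 = G6 OR T = 0 OR 0 = 0
G8 = G7 NAND G5 = 0 NAND 0 = 1
G13 = T NAND G3 = 0 NAND 1 = 1
G16 = G4 NAND G13 = 1 NAND 1 = 0

G5 = 0, G8 = 1, G16 = 0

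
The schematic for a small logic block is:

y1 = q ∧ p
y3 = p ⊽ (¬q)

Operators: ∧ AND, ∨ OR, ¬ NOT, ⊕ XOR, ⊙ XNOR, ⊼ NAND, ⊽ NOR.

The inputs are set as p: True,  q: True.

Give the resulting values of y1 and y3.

y1 = True ∧ True = True
y3 = True ⊽ (¬True) = False

y1 = True; y3 = False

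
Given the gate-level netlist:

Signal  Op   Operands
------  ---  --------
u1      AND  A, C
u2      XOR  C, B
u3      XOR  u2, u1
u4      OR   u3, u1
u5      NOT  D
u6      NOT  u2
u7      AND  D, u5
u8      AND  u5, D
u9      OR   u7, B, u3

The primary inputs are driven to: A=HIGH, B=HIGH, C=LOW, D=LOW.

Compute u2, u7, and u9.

u1 = A AND C = HIGH AND LOW = LOW
u2 = C XOR B = LOW XOR HIGH = HIGH
u3 = u2 XOR u1 = HIGH XOR LOW = HIGH
u5 = NOT D = NOT LOW = HIGH
u7 = D AND u5 = LOW AND HIGH = LOW
u9 = u7 OR B OR u3 = LOW OR HIGH OR HIGH = HIGH

u2 = HIGH, u7 = LOW, u9 = HIGH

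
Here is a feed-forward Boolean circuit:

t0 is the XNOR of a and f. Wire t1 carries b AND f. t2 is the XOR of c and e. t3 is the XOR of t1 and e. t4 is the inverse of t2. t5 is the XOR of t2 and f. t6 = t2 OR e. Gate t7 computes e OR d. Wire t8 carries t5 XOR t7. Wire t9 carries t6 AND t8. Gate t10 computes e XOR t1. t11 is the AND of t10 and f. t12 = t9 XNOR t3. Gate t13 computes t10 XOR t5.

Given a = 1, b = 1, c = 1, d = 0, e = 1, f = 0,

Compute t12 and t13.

t1 = b AND f = 1 AND 0 = 0
t2 = c XOR e = 1 XOR 1 = 0
t3 = t1 XOR e = 0 XOR 1 = 1
t5 = t2 XOR f = 0 XOR 0 = 0
t6 = t2 OR e = 0 OR 1 = 1
t7 = e OR d = 1 OR 0 = 1
t8 = t5 XOR t7 = 0 XOR 1 = 1
t9 = t6 AND t8 = 1 AND 1 = 1
t10 = e XOR t1 = 1 XOR 0 = 1
t12 = t9 XNOR t3 = 1 XNOR 1 = 1
t13 = t10 XOR t5 = 1 XOR 0 = 1

t12 = 1, t13 = 1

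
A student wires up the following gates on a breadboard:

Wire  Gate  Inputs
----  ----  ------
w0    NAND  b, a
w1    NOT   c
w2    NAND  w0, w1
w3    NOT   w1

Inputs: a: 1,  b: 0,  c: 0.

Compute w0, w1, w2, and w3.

w0 = 1, w1 = 1, w2 = 0, w3 = 0

w0 = b NAND a = 0 NAND 1 = 1
w1 = NOT c = NOT 0 = 1
w2 = w0 NAND w1 = 1 NAND 1 = 0
w3 = NOT w1 = NOT 1 = 0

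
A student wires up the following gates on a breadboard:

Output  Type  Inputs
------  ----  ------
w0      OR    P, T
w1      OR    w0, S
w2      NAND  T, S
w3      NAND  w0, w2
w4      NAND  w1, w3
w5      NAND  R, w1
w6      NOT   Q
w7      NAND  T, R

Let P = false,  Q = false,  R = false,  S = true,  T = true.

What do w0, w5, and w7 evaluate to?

w0 = true, w5 = true, w7 = true

w0 = P OR T = false OR true = true
w1 = w0 OR S = true OR true = true
w5 = R NAND w1 = false NAND true = true
w7 = T NAND R = true NAND false = true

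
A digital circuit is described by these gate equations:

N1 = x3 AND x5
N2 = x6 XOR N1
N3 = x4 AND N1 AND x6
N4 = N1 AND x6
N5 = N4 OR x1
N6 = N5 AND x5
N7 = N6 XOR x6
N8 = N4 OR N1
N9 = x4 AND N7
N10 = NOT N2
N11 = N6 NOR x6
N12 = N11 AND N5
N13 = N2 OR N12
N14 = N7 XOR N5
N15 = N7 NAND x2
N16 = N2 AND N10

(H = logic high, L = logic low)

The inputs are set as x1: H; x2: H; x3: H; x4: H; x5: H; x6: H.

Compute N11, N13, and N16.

N11 = L, N13 = L, N16 = L

N1 = x3 AND x5 = H AND H = H
N2 = x6 XOR N1 = H XOR H = L
N4 = N1 AND x6 = H AND H = H
N5 = N4 OR x1 = H OR H = H
N6 = N5 AND x5 = H AND H = H
N10 = NOT N2 = NOT L = H
N11 = N6 NOR x6 = H NOR H = L
N12 = N11 AND N5 = L AND H = L
N13 = N2 OR N12 = L OR L = L
N16 = N2 AND N10 = L AND H = L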